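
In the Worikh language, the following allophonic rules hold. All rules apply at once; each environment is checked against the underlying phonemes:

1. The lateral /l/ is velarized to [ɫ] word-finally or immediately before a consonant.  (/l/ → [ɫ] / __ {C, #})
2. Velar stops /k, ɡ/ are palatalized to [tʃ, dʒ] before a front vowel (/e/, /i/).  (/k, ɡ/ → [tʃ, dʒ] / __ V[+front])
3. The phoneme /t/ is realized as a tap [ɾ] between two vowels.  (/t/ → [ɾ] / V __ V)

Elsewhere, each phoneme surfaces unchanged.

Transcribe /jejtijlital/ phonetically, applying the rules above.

[jejtijliɾaɫ]

/t/ (between /j/ and /i/) is in the target of rule 3 but the environment (between two vowels) is not met → [t].
/l/ (between /j/ and /i/) is in the target of rule 1 but the environment (word-finally or immediately before a consonant) is not met → [l].
/t/ (between /i/ and /a/): between two vowels, so rule 3 applies → [ɾ].
/l/ meets the environment for rule 1 (word-finally or immediately before a consonant) → [ɫ].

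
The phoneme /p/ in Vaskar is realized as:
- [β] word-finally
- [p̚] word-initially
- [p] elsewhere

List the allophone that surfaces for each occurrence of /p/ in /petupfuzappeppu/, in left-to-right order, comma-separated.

Occurrence 1 (position 1): word-initially → [p̚].
Occurrence 2 (position 5): no conditioning environment matches → elsewhere allophone [p].
Occurrence 3 (position 10): no conditioning environment matches → elsewhere allophone [p].
Occurrence 4 (position 11): no conditioning environment matches → elsewhere allophone [p].
Occurrence 5 (position 13): no conditioning environment matches → elsewhere allophone [p].
Occurrence 6 (position 14): no conditioning environment matches → elsewhere allophone [p].

[p̚], [p], [p], [p], [p], [p]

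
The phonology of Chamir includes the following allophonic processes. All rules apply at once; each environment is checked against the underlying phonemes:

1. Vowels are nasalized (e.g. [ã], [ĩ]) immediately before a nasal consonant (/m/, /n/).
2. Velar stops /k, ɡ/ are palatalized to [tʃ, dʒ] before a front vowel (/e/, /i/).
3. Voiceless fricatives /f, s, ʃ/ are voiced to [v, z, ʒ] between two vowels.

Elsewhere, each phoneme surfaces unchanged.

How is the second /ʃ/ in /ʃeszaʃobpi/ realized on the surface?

/ʃ/ — between /a/ and /o/, between two vowels — surfaces as [ʒ] (rule 3).

[ʒ]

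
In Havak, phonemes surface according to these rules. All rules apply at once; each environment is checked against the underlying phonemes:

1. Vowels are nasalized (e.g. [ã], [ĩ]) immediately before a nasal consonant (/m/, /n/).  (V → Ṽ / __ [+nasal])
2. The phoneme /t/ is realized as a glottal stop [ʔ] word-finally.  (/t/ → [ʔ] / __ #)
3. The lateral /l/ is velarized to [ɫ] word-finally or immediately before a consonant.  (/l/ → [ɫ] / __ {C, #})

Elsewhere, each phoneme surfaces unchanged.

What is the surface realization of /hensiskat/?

Rule 1 applies to /e/ (between /h/ and /n/: before a nasal consonant) → [ẽ].
/i/ — between /s/ and /s/; rule 1 does not apply here → [i].
/a/ — between /k/ and /t/; rule 1 does not apply here → [a].
/t/ meets the environment for rule 2 (word-finally) → [ʔ].

[hẽnsiskaʔ]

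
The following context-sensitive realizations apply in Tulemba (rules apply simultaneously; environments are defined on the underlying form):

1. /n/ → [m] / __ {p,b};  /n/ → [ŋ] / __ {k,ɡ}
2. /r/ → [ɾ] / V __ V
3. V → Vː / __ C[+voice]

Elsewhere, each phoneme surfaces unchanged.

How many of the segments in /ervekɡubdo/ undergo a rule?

Segments that undergo a rule: /e/ → [eː] (rule 3); /u/ → [uː] (rule 3).
All other segments surface unchanged.

2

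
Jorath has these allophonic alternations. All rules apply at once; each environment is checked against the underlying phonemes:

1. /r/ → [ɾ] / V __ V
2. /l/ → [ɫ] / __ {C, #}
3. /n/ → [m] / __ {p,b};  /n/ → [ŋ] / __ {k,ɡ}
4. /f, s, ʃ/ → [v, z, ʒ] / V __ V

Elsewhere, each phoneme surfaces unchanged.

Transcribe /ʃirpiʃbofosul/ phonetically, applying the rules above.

/ʃ/ (word-initial) fails the environment for rule 4, so it stays [ʃ].
/i/ (between /ʃ/ and /r/): no rule targets it → [i].
/r/ (between /i/ and /p/): rule 1 targets it, but not between two vowels → unchanged [r].
/p/ stays [p].
/i/ stays [i].
/ʃ/ (between /i/ and /b/) fails the environment for rule 4, so it stays [ʃ].
/b/ (between /ʃ/ and /o/): no rule targets it → [b].
/o/ stays [o].
/f/ (between /o/ and /o/): between two vowels, so rule 4 applies → [v].
/o/ stays [o].
/s/ (between /o/ and /u/) occurs between two vowels → [z] by rule 4.
/u/ — not in any rule's target class → [u].
/l/ (word-final): word-finally or immediately before a consonant, so rule 2 applies → [ɫ].

[ʃirpiʃbovozuɫ]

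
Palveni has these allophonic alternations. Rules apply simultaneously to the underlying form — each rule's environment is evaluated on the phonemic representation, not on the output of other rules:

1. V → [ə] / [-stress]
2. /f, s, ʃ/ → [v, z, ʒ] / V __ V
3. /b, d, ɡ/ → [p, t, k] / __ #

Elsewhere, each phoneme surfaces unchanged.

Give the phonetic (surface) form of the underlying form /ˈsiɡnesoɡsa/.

[ˈsiɡnəzəɡsə]

/s/ (word-initial) fails the environment for rule 2, so it stays [s].
/i/ (between /s/ and /ɡ/) fails the environment for rule 1, so it stays [i].
/ɡ/ (between /i/ and /n/): rule 3 targets it, but not word-finally → unchanged [ɡ].
/n/ stays [n].
/e/ meets the environment for rule 1 (in an unstressed syllable) → [ə].
/s/ (between /e/ and /o/) occurs between two vowels → [z] by rule 2.
/o/ — between /s/ and /ɡ/, in an unstressed syllable — surfaces as [ə] (rule 1).
/ɡ/ — between /o/ and /s/; rule 3 does not apply here → [ɡ].
/s/ (between /ɡ/ and /a/) fails the environment for rule 2, so it stays [s].
Rule 1 applies to /a/ (word-final: in an unstressed syllable) → [ə].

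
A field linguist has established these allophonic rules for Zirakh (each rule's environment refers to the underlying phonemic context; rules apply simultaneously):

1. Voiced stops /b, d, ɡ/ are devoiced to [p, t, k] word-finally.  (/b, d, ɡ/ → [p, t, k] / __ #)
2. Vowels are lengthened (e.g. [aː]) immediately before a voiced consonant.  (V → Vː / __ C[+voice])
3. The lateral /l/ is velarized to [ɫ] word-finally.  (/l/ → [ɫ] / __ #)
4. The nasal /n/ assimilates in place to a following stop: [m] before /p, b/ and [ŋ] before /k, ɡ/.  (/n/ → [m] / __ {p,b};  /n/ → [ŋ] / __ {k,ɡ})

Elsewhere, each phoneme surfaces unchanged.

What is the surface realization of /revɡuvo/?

[reːvɡuːvo]

/r/ stays [r].
/e/ (between /r/ and /v/): before a voiced consonant, so rule 2 applies → [eː].
/v/ (between /e/ and /ɡ/): no rule targets it → [v].
/ɡ/ (between /v/ and /u/): rule 1 targets it, but not word-finally → unchanged [ɡ].
Rule 2 applies to /u/ (between /ɡ/ and /v/: before a voiced consonant) → [uː].
/v/ stays [v].
/o/ (word-final) fails the environment for rule 2, so it stays [o].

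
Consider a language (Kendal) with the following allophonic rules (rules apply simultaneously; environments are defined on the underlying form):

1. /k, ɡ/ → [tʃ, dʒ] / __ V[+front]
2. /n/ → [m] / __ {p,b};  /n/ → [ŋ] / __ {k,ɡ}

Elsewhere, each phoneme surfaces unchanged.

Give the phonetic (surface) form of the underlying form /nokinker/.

[notʃiŋtʃer]

/n/ (word-initial): rule 2 targets it, but not before a labial or velar stop → unchanged [n].
/k/ — between /o/ and /i/, before a front vowel — surfaces as [tʃ] (rule 1).
/n/ (between /i/ and /k/) occurs before a labial or velar stop → [ŋ] by rule 2.
/k/ (between /n/ and /e/): before a front vowel, so rule 1 applies → [tʃ].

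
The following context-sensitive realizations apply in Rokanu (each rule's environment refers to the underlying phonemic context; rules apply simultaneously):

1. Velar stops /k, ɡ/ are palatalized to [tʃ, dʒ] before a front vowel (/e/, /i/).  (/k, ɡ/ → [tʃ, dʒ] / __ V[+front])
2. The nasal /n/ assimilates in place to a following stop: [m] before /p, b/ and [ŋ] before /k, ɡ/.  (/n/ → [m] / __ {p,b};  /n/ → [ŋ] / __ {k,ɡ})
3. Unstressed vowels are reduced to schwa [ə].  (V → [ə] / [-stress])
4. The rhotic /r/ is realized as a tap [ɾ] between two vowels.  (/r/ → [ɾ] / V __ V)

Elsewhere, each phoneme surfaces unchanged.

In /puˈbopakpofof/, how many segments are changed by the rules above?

4

Segments that undergo a rule: /u/ → [ə] (rule 3); /a/ → [ə] (rule 3); /o/ → [ə] (rule 3); /o/ → [ə] (rule 3).
All other segments surface unchanged.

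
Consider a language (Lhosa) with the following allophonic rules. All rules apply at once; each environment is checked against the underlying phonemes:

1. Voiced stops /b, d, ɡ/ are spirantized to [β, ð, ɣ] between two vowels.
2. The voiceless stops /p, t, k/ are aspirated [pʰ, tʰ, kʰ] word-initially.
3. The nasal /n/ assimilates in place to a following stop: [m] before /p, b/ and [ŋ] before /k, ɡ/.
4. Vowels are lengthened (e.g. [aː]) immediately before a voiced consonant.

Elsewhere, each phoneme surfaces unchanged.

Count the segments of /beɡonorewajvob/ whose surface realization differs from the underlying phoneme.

7

Segments that undergo a rule: /e/ → [eː] (rule 4); /ɡ/ → [ɣ] (rule 1); /o/ → [oː] (rule 4); /o/ → [oː] (rule 4); /e/ → [eː] (rule 4); /a/ → [aː] (rule 4); /o/ → [oː] (rule 4).
All other segments surface unchanged.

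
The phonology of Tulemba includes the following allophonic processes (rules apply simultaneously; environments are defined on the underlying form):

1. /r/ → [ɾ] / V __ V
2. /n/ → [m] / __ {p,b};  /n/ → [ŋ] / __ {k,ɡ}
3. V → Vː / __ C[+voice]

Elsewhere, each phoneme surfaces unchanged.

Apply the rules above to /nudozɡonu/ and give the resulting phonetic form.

[nuːdoːzɡoːnu]

/n/ (word-initial) fails the environment for rule 2, so it stays [n].
Rule 3 applies to /u/ (between /n/ and /d/: before a voiced consonant) → [uː].
/d/ — not in any rule's target class → [d].
/o/ (between /d/ and /z/) occurs before a voiced consonant → [oː] by rule 3.
/z/ stays [z].
/ɡ/ stays [ɡ].
/o/ — between /ɡ/ and /n/, before a voiced consonant — surfaces as [oː] (rule 3).
/n/ (between /o/ and /u/) fails the environment for rule 2, so it stays [n].
/u/ — word-final; rule 3 does not apply here → [u].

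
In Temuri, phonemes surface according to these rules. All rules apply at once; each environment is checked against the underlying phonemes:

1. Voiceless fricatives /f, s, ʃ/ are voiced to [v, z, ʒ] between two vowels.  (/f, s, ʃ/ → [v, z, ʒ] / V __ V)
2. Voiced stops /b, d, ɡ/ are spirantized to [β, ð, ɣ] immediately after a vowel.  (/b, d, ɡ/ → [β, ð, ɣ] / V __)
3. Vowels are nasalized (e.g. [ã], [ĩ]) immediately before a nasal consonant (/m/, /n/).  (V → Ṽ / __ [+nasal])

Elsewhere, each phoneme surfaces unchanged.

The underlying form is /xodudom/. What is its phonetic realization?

/x/ (word-initial) is unaffected → [x].
/o/ (between /x/ and /d/) is in the target of rule 3 but the environment (before a nasal consonant) is not met → [o].
Rule 2 applies to /d/ (between /o/ and /u/: immediately after a vowel) → [ð].
/u/ (between /d/ and /d/) is in the target of rule 3 but the environment (before a nasal consonant) is not met → [u].
/d/ (between /u/ and /o/): immediately after a vowel, so rule 2 applies → [ð].
/o/ (between /d/ and /m/): before a nasal consonant, so rule 3 applies → [õ].
/m/ — not in any rule's target class → [m].

[xoðuðõm]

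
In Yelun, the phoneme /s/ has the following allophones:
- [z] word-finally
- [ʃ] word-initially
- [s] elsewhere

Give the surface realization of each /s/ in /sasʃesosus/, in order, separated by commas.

[ʃ], [s], [s], [s], [z]

Occurrence 1 (position 1): word-initially → [ʃ].
Occurrence 2 (position 3): no conditioning environment matches → elsewhere allophone [s].
Occurrence 3 (position 6): no conditioning environment matches → elsewhere allophone [s].
Occurrence 4 (position 8): no conditioning environment matches → elsewhere allophone [s].
Occurrence 5 (position 10): word-finally → [z].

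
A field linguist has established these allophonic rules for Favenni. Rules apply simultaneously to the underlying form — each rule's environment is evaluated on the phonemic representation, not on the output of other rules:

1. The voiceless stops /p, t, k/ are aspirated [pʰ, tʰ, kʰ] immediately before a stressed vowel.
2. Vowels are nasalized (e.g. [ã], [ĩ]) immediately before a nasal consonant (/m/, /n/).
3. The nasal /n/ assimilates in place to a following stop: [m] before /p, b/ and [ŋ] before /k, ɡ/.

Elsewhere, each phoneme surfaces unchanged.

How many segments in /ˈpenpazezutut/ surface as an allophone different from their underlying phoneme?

Segments that undergo a rule: /p/ → [pʰ] (rule 1); /e/ → [ẽ] (rule 2); /n/ → [m] (rule 3).
All other segments surface unchanged.

3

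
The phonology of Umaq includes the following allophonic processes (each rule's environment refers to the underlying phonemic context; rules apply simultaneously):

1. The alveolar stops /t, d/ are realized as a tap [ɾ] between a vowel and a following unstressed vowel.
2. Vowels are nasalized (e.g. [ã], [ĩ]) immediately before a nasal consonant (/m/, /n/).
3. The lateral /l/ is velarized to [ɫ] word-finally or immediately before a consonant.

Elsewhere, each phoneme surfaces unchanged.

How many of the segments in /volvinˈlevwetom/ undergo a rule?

4

Segments that undergo a rule: /l/ → [ɫ] (rule 3); /i/ → [ĩ] (rule 2); /t/ → [ɾ] (rule 1); /o/ → [õ] (rule 2).
All other segments surface unchanged.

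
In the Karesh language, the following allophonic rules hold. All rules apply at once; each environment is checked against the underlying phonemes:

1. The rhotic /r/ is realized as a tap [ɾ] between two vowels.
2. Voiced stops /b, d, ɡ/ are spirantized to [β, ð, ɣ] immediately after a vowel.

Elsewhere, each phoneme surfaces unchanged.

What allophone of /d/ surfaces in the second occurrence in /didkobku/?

Rule 2 applies to /d/ (between /i/ and /k/: immediately after a vowel) → [ð].

[ð]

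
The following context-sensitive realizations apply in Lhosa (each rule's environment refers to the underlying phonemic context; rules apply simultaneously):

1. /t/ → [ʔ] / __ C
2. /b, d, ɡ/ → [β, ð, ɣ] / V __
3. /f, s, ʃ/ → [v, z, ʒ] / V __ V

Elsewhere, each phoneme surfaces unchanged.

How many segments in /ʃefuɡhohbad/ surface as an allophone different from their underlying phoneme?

Segments that undergo a rule: /f/ → [v] (rule 3); /ɡ/ → [ɣ] (rule 2); /d/ → [ð] (rule 2).
All other segments surface unchanged.

3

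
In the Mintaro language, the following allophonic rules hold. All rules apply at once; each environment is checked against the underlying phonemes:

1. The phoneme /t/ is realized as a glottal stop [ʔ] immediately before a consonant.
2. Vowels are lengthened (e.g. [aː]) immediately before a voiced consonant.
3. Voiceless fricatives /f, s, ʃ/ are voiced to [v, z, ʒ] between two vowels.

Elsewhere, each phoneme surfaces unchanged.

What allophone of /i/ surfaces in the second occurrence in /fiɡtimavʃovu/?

/i/ (between /t/ and /m/): before a voiced consonant, so rule 2 applies → [iː].

[iː]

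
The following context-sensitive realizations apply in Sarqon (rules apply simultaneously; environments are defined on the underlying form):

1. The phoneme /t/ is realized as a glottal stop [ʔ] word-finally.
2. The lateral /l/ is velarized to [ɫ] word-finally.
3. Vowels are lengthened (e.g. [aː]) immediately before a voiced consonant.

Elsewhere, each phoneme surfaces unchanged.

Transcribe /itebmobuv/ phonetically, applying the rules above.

/i/ — word-initial; rule 3 does not apply here → [i].
/t/ — between /i/ and /e/; rule 1 does not apply here → [t].
Rule 3 applies to /e/ (between /t/ and /b/: before a voiced consonant) → [eː].
/b/ (between /e/ and /m/): no rule targets it → [b].
/m/ (between /b/ and /o/) is unaffected → [m].
/o/ meets the environment for rule 3 (before a voiced consonant) → [oː].
/b/ (between /o/ and /u/) is unaffected → [b].
Rule 3 applies to /u/ (between /b/ and /v/: before a voiced consonant) → [uː].
/v/ — not in any rule's target class → [v].

[iteːbmoːbuːv]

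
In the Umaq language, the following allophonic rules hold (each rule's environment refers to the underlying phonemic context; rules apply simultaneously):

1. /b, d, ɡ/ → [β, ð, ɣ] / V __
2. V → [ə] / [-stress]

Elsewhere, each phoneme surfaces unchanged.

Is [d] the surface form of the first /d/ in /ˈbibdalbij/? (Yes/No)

/d/ (between /b/ and /a/) is in the target of rule 1 but the environment (immediately after a vowel) is not met → [d].
The actual realization is [d], which matches [d].

Yes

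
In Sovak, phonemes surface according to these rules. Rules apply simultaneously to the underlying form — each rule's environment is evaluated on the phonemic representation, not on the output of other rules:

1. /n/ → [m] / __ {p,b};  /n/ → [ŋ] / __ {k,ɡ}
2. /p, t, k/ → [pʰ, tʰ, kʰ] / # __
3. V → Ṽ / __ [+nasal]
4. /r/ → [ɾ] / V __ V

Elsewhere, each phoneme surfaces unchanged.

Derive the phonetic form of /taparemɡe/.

/t/ (word-initial): word-initially, so rule 2 applies → [tʰ].
/a/ (between /t/ and /p/): rule 3 targets it, but not before a nasal consonant → unchanged [a].
/p/ (between /a/ and /a/) fails the environment for rule 2, so it stays [p].
/a/ (between /p/ and /r/) is in the target of rule 3 but the environment (before a nasal consonant) is not met → [a].
/r/ meets the environment for rule 4 (between two vowels) → [ɾ].
/e/ — between /r/ and /m/, before a nasal consonant — surfaces as [ẽ] (rule 3).
/e/ (word-final) is in the target of rule 3 but the environment (before a nasal consonant) is not met → [e].

[tʰapaɾẽmɡe]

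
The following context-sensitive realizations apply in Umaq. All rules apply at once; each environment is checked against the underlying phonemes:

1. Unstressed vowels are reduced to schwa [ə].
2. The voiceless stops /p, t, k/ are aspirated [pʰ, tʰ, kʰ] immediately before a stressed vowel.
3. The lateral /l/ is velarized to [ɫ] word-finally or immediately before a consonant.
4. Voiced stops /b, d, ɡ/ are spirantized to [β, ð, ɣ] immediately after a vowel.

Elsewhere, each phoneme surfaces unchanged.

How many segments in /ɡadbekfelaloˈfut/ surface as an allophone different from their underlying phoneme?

Segments that undergo a rule: /a/ → [ə] (rule 1); /d/ → [ð] (rule 4); /e/ → [ə] (rule 1); /e/ → [ə] (rule 1); /a/ → [ə] (rule 1); /o/ → [ə] (rule 1).
All other segments surface unchanged.

6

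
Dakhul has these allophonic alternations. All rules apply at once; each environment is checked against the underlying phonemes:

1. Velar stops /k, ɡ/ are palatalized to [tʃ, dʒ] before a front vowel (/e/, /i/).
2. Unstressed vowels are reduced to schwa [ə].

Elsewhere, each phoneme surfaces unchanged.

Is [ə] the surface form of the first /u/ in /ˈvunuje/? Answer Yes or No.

No

/u/ (between /v/ and /n/): rule 2 targets it, but not in an unstressed syllable → unchanged [u].
The actual realization is [u], not [ə].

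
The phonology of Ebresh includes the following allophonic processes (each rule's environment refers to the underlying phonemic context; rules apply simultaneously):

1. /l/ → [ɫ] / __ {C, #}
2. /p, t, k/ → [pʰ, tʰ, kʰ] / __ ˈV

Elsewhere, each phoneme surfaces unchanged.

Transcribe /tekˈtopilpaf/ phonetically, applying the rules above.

[tekˈtʰopiɫpaf]

/t/ (word-initial) fails the environment for rule 2, so it stays [t].
/e/ stays [e].
/k/ (between /e/ and /t/) is in the target of rule 2 but the environment (immediately before a stressed vowel) is not met → [k].
/t/ (between /k/ and /o/): immediately before a stressed vowel, so rule 2 applies → [tʰ].
/o/ (between /t/ and /p/): no rule targets it → [o].
/p/ (between /o/ and /i/) fails the environment for rule 2, so it stays [p].
/i/ stays [i].
/l/ meets the environment for rule 1 (word-finally or immediately before a consonant) → [ɫ].
/p/ (between /l/ and /a/): rule 2 targets it, but not immediately before a stressed vowel → unchanged [p].
/a/ — not in any rule's target class → [a].
/f/ — not in any rule's target class → [f].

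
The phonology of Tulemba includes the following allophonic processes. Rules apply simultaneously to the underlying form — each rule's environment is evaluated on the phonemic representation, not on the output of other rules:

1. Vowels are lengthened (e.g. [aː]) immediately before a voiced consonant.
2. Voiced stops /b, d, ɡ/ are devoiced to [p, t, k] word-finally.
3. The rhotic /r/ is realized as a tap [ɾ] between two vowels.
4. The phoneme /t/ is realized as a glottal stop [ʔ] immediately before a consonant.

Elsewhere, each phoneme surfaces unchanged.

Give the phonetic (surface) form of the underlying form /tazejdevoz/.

/t/ (word-initial) is in the target of rule 4 but the environment (immediately before a consonant) is not met → [t].
/a/ — between /t/ and /z/, before a voiced consonant — surfaces as [aː] (rule 1).
/z/ (between /a/ and /e/): no rule targets it → [z].
/e/ — between /z/ and /j/, before a voiced consonant — surfaces as [eː] (rule 1).
/j/ (between /e/ and /d/): no rule targets it → [j].
/d/ (between /j/ and /e/) is in the target of rule 2 but the environment (word-finally) is not met → [d].
/e/ (between /d/ and /v/) occurs before a voiced consonant → [eː] by rule 1.
/v/ (between /e/ and /o/): no rule targets it → [v].
/o/ (between /v/ and /z/): before a voiced consonant, so rule 1 applies → [oː].
/z/ (word-final) is unaffected → [z].

[taːzeːjdeːvoːz]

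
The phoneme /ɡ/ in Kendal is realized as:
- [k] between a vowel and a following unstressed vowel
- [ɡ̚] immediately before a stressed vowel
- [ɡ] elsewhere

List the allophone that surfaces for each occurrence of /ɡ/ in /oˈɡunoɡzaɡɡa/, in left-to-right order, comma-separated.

Occurrence 1 (position 2): immediately before a stressed vowel → [ɡ̚].
Occurrence 2 (position 6): no conditioning environment matches → elsewhere allophone [ɡ].
Occurrence 3 (position 9): no conditioning environment matches → elsewhere allophone [ɡ].
Occurrence 4 (position 10): no conditioning environment matches → elsewhere allophone [ɡ].

[ɡ̚], [ɡ], [ɡ], [ɡ]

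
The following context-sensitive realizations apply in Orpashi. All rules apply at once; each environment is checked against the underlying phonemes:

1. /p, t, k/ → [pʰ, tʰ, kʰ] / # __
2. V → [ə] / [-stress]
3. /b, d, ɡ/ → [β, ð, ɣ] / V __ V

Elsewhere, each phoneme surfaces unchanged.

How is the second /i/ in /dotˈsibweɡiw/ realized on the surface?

/i/ meets the environment for rule 2 (in an unstressed syllable) → [ə].

[ə]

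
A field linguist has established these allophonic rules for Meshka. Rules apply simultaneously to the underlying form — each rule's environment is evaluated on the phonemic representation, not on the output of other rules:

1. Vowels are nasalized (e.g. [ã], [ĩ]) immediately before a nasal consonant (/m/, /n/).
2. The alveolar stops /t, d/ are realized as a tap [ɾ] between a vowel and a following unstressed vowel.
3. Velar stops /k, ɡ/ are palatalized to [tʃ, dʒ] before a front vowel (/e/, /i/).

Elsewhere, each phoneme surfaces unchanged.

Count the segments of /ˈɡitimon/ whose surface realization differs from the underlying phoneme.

4

Segments that undergo a rule: /ɡ/ → [dʒ] (rule 3); /t/ → [ɾ] (rule 2); /i/ → [ĩ] (rule 1); /o/ → [õ] (rule 1).
All other segments surface unchanged.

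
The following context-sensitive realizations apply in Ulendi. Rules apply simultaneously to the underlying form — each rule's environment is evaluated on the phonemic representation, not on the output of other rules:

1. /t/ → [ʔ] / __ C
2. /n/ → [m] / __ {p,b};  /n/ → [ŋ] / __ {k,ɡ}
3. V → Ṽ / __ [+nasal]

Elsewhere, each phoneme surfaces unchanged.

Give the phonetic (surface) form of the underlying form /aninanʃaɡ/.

/a/ meets the environment for rule 3 (before a nasal consonant) → [ã].
/n/ (between /a/ and /i/): rule 2 targets it, but not before a labial or velar stop → unchanged [n].
/i/ (between /n/ and /n/): before a nasal consonant, so rule 3 applies → [ĩ].
/n/ — between /i/ and /a/; rule 2 does not apply here → [n].
/a/ — between /n/ and /n/, before a nasal consonant — surfaces as [ã] (rule 3).
/n/ — between /a/ and /ʃ/; rule 2 does not apply here → [n].
/ʃ/ — not in any rule's target class → [ʃ].
/a/ (between /ʃ/ and /ɡ/) fails the environment for rule 3, so it stays [a].
/ɡ/ — not in any rule's target class → [ɡ].

[ãnĩnãnʃaɡ]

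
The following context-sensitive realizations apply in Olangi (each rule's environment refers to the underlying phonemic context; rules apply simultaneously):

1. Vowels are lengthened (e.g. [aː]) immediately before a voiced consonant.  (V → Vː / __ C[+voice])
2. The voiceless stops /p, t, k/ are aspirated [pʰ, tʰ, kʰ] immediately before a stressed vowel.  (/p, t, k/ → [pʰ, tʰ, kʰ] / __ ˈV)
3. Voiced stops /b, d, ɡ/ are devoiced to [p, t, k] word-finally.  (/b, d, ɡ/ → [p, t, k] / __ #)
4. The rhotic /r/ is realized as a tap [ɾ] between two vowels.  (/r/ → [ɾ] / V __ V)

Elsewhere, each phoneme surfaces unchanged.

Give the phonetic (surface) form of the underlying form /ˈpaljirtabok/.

/p/ (word-initial): immediately before a stressed vowel, so rule 2 applies → [pʰ].
/a/ meets the environment for rule 1 (before a voiced consonant) → [aː].
/l/ stays [l].
/j/ — not in any rule's target class → [j].
/i/ — between /j/ and /r/, before a voiced consonant — surfaces as [iː] (rule 1).
/r/ (between /i/ and /t/) fails the environment for rule 4, so it stays [r].
/t/ — between /r/ and /a/; rule 2 does not apply here → [t].
/a/ (between /t/ and /b/): before a voiced consonant, so rule 1 applies → [aː].
/b/ (between /a/ and /o/) is in the target of rule 3 but the environment (word-finally) is not met → [b].
/o/ — between /b/ and /k/; rule 1 does not apply here → [o].
/k/ (word-final) fails the environment for rule 2, so it stays [k].

[ˈpʰaːljiːrtaːbok]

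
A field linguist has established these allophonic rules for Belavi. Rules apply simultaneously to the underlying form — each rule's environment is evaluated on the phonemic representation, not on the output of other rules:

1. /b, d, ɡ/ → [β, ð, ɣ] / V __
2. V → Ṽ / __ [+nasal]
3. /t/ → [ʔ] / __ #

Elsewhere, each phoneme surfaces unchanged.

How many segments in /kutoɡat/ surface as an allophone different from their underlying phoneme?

Segments that undergo a rule: /ɡ/ → [ɣ] (rule 1); /t/ → [ʔ] (rule 3).
All other segments surface unchanged.

2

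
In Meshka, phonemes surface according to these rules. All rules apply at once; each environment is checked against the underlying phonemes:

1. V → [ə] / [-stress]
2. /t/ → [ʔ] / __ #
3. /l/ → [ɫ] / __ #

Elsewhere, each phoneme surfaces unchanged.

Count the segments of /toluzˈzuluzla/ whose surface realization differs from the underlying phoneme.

4

Segments that undergo a rule: /o/ → [ə] (rule 1); /u/ → [ə] (rule 1); /u/ → [ə] (rule 1); /a/ → [ə] (rule 1).
All other segments surface unchanged.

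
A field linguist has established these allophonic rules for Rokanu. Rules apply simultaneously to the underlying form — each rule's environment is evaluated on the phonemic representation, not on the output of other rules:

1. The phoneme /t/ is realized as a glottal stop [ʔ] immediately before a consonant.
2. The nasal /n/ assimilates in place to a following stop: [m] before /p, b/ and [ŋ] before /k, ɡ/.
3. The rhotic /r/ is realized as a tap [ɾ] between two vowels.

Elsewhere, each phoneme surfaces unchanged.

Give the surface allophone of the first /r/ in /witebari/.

/r/ (between /a/ and /i/): between two vowels, so rule 3 applies → [ɾ].

[ɾ]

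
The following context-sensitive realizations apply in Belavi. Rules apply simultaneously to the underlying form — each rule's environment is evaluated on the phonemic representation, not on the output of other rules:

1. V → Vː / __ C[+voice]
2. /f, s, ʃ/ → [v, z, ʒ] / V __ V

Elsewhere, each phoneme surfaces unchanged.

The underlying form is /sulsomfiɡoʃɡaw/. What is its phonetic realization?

[suːlsoːmfiːɡoʃɡaːw]

/s/ — word-initial; rule 2 does not apply here → [s].
/u/ — between /s/ and /l/, before a voiced consonant — surfaces as [uː] (rule 1).
/l/ stays [l].
/s/ — between /l/ and /o/; rule 2 does not apply here → [s].
Rule 1 applies to /o/ (between /s/ and /m/: before a voiced consonant) → [oː].
/m/ (between /o/ and /f/): no rule targets it → [m].
/f/ (between /m/ and /i/) fails the environment for rule 2, so it stays [f].
/i/ — between /f/ and /ɡ/, before a voiced consonant — surfaces as [iː] (rule 1).
/ɡ/ stays [ɡ].
/o/ (between /ɡ/ and /ʃ/) is in the target of rule 1 but the environment (before a voiced consonant) is not met → [o].
/ʃ/ (between /o/ and /ɡ/) fails the environment for rule 2, so it stays [ʃ].
/ɡ/ — not in any rule's target class → [ɡ].
Rule 1 applies to /a/ (between /ɡ/ and /w/: before a voiced consonant) → [aː].
/w/ — not in any rule's target class → [w].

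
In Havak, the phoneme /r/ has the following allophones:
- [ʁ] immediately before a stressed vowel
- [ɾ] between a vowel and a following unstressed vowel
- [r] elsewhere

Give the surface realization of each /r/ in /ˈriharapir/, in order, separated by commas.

Occurrence 1 (position 1): immediately before a stressed vowel → [ʁ].
Occurrence 2 (position 5): between a vowel and a following unstressed vowel → [ɾ].
Occurrence 3 (position 9): no conditioning environment matches → elsewhere allophone [r].

[ʁ], [ɾ], [r]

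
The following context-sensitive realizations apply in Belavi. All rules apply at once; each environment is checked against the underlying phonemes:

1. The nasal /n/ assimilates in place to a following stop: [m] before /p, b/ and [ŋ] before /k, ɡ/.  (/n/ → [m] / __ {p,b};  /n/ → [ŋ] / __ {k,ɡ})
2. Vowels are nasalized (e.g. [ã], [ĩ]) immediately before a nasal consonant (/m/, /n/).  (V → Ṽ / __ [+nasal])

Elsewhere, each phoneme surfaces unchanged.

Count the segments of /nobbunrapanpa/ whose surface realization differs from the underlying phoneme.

3

Segments that undergo a rule: /u/ → [ũ] (rule 2); /a/ → [ã] (rule 2); /n/ → [m] (rule 1).
All other segments surface unchanged.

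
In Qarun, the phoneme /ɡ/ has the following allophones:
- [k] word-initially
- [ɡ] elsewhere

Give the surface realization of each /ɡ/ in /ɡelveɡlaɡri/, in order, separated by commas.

Occurrence 1 (position 1): word-initially → [k].
Occurrence 2 (position 6): no conditioning environment matches → elsewhere allophone [ɡ].
Occurrence 3 (position 9): no conditioning environment matches → elsewhere allophone [ɡ].

[k], [ɡ], [ɡ]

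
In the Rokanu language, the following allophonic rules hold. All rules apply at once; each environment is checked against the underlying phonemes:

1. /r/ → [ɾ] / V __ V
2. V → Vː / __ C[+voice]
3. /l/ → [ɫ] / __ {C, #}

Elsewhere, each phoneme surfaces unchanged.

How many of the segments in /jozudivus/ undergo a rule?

3

Segments that undergo a rule: /o/ → [oː] (rule 2); /u/ → [uː] (rule 2); /i/ → [iː] (rule 2).
All other segments surface unchanged.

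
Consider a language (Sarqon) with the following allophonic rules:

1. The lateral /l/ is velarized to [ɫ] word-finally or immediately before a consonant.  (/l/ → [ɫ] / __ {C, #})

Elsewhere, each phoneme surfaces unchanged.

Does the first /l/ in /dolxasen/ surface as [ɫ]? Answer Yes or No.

Yes

/l/ (between /o/ and /x/): word-finally or immediately before a consonant, so rule 1 applies → [ɫ].
The actual realization is [ɫ], which matches [ɫ].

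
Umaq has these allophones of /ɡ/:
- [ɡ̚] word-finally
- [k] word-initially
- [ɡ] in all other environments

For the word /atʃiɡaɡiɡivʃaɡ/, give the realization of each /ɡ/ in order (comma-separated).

Occurrence 1 (position 5): no conditioning environment matches → elsewhere allophone [ɡ].
Occurrence 2 (position 7): no conditioning environment matches → elsewhere allophone [ɡ].
Occurrence 3 (position 9): no conditioning environment matches → elsewhere allophone [ɡ].
Occurrence 4 (position 14): word-finally → [ɡ̚].

[ɡ], [ɡ], [ɡ], [ɡ̚]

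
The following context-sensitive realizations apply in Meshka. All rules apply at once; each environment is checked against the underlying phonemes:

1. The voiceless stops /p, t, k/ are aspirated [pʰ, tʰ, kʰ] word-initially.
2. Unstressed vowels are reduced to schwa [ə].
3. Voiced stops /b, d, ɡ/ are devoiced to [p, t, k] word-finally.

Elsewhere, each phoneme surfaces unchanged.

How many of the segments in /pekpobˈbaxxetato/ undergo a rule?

Segments that undergo a rule: /p/ → [pʰ] (rule 1); /e/ → [ə] (rule 2); /o/ → [ə] (rule 2); /e/ → [ə] (rule 2); /a/ → [ə] (rule 2); /o/ → [ə] (rule 2).
All other segments surface unchanged.

6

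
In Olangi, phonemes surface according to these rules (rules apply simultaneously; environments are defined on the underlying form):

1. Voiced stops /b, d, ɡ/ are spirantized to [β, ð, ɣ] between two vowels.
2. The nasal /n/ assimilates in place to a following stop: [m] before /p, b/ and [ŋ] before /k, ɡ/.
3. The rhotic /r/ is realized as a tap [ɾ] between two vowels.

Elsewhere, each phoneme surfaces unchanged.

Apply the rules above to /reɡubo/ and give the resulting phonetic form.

[reɣuβo]

/r/ (word-initial): rule 3 targets it, but not between two vowels → unchanged [r].
/e/ stays [e].
/ɡ/ (between /e/ and /u/) occurs between two vowels → [ɣ] by rule 1.
/u/ (between /ɡ/ and /b/): no rule targets it → [u].
/b/ (between /u/ and /o/) occurs between two vowels → [β] by rule 1.
/o/ (word-final): no rule targets it → [o].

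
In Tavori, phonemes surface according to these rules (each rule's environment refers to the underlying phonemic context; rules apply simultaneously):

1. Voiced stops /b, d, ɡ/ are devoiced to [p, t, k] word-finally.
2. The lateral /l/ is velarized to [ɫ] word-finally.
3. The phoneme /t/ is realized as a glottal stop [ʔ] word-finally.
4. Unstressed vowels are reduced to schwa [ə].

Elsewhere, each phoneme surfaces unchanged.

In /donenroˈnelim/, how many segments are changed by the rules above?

Segments that undergo a rule: /o/ → [ə] (rule 4); /e/ → [ə] (rule 4); /o/ → [ə] (rule 4); /i/ → [ə] (rule 4).
All other segments surface unchanged.

4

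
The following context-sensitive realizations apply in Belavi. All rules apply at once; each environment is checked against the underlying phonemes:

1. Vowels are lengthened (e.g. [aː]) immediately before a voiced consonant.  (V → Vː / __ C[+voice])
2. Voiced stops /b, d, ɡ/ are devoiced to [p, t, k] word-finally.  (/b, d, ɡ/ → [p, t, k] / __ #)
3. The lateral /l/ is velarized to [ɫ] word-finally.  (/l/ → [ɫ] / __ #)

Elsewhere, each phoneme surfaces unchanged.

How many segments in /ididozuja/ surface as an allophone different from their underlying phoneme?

4

Segments that undergo a rule: /i/ → [iː] (rule 1); /i/ → [iː] (rule 1); /o/ → [oː] (rule 1); /u/ → [uː] (rule 1).
All other segments surface unchanged.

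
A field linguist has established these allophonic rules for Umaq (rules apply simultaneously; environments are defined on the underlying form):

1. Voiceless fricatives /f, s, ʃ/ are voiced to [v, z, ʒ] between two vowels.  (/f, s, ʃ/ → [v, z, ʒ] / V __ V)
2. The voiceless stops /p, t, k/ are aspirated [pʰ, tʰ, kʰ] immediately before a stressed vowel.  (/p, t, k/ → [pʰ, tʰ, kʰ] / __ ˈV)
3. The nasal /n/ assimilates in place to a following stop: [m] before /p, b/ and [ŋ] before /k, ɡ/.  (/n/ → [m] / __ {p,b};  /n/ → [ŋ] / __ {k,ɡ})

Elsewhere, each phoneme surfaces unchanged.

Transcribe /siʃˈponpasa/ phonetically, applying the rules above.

[siʃˈpʰompaza]

/s/ (word-initial): rule 1 targets it, but not between two vowels → unchanged [s].
/i/ (between /s/ and /ʃ/) is unaffected → [i].
/ʃ/ (between /i/ and /p/) fails the environment for rule 1, so it stays [ʃ].
/p/ (between /ʃ/ and /o/) occurs immediately before a stressed vowel → [pʰ] by rule 2.
/o/ stays [o].
/n/ (between /o/ and /p/) occurs before a labial or velar stop → [m] by rule 3.
/p/ (between /n/ and /a/) fails the environment for rule 2, so it stays [p].
/a/ stays [a].
/s/ — between /a/ and /a/, between two vowels — surfaces as [z] (rule 1).
/a/ stays [a].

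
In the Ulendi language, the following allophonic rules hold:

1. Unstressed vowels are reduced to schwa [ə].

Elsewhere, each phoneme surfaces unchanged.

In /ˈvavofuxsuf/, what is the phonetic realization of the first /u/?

[ə]

/u/ (between /f/ and /x/) occurs in an unstressed syllable → [ə] by rule 1.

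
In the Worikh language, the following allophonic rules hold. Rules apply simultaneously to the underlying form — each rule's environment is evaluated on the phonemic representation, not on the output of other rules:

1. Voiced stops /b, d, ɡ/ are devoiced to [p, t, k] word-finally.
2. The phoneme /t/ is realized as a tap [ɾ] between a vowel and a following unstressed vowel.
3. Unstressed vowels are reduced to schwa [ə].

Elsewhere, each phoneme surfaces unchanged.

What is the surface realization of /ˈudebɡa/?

/u/ — word-initial; rule 3 does not apply here → [u].
/d/ — between /u/ and /e/; rule 1 does not apply here → [d].
/e/ (between /d/ and /b/): in an unstressed syllable, so rule 3 applies → [ə].
/b/ — between /e/ and /ɡ/; rule 1 does not apply here → [b].
/ɡ/ — between /b/ and /a/; rule 1 does not apply here → [ɡ].
Rule 3 applies to /a/ (word-final: in an unstressed syllable) → [ə].

[ˈudəbɡə]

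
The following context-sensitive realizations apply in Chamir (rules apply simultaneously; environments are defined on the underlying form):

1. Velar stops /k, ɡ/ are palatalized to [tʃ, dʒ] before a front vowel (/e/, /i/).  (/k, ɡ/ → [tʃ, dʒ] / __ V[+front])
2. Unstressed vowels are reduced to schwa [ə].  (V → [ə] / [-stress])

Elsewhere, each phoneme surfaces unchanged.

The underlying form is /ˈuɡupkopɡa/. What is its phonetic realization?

[ˈuɡəpkəpɡə]

/u/ (word-initial) is in the target of rule 2 but the environment (in an unstressed syllable) is not met → [u].
/ɡ/ (between /u/ and /u/): rule 1 targets it, but not before a front vowel → unchanged [ɡ].
/u/ — between /ɡ/ and /p/, in an unstressed syllable — surfaces as [ə] (rule 2).
/p/ — not in any rule's target class → [p].
/k/ (between /p/ and /o/) is in the target of rule 1 but the environment (before a front vowel) is not met → [k].
/o/ meets the environment for rule 2 (in an unstressed syllable) → [ə].
/p/ (between /o/ and /ɡ/) is unaffected → [p].
/ɡ/ (between /p/ and /a/) fails the environment for rule 1, so it stays [ɡ].
/a/ (word-final) occurs in an unstressed syllable → [ə] by rule 2.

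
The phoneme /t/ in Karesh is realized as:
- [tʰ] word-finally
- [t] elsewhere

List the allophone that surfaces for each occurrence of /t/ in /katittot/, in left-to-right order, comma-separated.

[t], [t], [t], [tʰ]

Occurrence 1 (position 3): no conditioning environment matches → elsewhere allophone [t].
Occurrence 2 (position 5): no conditioning environment matches → elsewhere allophone [t].
Occurrence 3 (position 6): no conditioning environment matches → elsewhere allophone [t].
Occurrence 4 (position 8): word-finally → [tʰ].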